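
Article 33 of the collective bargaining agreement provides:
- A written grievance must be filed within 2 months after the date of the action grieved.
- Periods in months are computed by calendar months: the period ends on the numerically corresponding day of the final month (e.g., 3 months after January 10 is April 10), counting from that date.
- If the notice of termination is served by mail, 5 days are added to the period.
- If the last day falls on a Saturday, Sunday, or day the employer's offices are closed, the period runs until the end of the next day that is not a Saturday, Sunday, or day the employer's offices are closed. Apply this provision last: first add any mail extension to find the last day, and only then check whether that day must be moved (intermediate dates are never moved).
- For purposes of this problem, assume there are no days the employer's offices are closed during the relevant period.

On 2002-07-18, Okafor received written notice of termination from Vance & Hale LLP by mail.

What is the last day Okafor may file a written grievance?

2 months after 2002-07-18 is September 18, 2002.
Service was by mail, adding 5 days: September 18, 2002 + 5 days = September 23, 2002.
September 23, 2002 is a Monday and not a day the employer's offices are closed, so no extension applies.

September 23, 2002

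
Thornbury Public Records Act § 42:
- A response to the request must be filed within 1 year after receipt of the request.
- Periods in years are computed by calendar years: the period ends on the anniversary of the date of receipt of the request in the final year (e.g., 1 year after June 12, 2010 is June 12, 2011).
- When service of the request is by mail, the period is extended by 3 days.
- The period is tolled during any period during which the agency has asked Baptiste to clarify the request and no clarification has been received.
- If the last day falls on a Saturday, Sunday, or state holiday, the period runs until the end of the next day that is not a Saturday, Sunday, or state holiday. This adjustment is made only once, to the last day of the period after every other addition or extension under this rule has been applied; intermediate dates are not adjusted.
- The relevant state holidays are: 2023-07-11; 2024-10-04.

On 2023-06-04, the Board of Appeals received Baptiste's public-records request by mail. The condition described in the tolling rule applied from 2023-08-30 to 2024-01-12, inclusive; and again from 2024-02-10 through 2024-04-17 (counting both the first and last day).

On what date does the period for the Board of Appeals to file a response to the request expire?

December 30, 2024

1 year after 2023-06-04 is June 4, 2024.
Service was by mail, adding 3 days: June 4, 2024 + 3 days = June 7, 2024.
From August 30, 2023 through January 12, 2024 inclusive is 136 days; tolling adds 136 days: June 7, 2024 + 136 days = October 21, 2024.
From February 10, 2024 through April 17, 2024 inclusive is 68 days; tolling adds 68 days: October 21, 2024 + 68 days = December 28, 2024.
December 28, 2024 is Saturday; December 29, 2024 is Sunday. The next qualifying day is December 30, 2024.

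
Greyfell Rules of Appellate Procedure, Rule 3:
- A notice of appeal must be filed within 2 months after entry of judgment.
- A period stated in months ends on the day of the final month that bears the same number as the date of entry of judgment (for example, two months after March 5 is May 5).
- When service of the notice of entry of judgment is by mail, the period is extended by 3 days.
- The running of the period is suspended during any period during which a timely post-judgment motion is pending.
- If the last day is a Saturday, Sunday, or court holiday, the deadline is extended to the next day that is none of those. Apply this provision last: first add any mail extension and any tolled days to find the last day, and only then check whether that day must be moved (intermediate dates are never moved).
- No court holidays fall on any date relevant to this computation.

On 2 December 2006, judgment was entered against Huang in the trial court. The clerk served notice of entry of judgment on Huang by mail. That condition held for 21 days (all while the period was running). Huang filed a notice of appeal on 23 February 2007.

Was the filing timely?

2 months after 2 December 2006 is February 2, 2007.
Service was by mail, adding 3 days: February 2, 2007 + 3 days = February 5, 2007.
Tolling adds 21 days: February 5, 2007 + 21 days = February 26, 2007.
February 26, 2007 is a Monday and not a court holiday, so no extension applies.
The deadline is February 26, 2007; the filing on February 23, 2007 is on or before that date.

Yes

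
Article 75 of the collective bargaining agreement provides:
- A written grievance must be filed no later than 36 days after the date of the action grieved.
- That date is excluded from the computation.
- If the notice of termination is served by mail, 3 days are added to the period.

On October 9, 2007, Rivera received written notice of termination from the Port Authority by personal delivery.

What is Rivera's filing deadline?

36 days after October 9, 2007 is November 14, 2007.
Service was not by mail, so no mail extension applies.

November 14, 2007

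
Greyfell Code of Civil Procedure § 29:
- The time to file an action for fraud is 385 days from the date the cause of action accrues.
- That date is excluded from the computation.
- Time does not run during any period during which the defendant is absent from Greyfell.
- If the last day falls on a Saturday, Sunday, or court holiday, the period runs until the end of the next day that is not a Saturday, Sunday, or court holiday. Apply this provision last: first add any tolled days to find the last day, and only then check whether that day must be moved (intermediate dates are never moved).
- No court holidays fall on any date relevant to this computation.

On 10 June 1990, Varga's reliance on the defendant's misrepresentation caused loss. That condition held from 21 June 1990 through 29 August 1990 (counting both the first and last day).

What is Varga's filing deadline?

385 days after 10 June 1990 is June 30, 1991.
From June 21, 1990 through August 29, 1990 inclusive is 70 days; tolling adds 70 days: June 30, 1991 + 70 days = September 8, 1991.
September 8, 1991 is Sunday. The next qualifying day is September 9, 1991.

September 9, 1991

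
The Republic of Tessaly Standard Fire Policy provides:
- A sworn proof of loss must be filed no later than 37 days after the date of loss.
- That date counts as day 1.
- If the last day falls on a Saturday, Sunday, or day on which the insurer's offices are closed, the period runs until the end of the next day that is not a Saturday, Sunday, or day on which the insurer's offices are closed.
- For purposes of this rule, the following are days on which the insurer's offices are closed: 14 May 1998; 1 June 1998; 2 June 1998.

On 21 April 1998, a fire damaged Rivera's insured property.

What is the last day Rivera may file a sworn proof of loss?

Counting 21 April 1998 as day 1, day 37 is May 27, 1998.
May 27, 1998 is a Wednesday and not a day on which the insurer's offices are closed, so no extension applies.

May 27, 1998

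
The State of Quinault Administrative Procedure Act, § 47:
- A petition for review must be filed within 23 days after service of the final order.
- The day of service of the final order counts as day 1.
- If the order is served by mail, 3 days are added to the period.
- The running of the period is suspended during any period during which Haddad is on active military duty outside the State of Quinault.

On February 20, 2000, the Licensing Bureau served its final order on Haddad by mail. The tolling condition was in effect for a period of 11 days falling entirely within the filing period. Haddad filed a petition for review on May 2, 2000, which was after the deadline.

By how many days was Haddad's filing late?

Counting February 20, 2000 as day 1, day 23 is March 13, 2000.
Service was by mail, adding 3 days: March 13, 2000 + 3 days = March 16, 2000.
Tolling adds 11 days: March 16, 2000 + 11 days = March 27, 2000.
The deadline is March 27, 2000; from March 27, 2000 to May 2, 2000 is 36 days.

36 days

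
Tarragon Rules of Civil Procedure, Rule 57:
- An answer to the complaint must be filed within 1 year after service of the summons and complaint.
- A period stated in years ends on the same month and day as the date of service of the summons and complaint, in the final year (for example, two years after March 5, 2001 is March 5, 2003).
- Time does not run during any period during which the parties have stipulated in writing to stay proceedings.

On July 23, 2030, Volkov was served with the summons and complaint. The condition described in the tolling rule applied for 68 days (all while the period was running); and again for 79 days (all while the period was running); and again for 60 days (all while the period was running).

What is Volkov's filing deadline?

1 year after July 23, 2030 is July 23, 2031.
Tolling adds 68 days: July 23, 2031 + 68 days = September 29, 2031.
Tolling adds 79 days: September 29, 2031 + 79 days = December 17, 2031.
Tolling adds 60 days: December 17, 2031 + 60 days = February 15, 2032.

February 15, 2032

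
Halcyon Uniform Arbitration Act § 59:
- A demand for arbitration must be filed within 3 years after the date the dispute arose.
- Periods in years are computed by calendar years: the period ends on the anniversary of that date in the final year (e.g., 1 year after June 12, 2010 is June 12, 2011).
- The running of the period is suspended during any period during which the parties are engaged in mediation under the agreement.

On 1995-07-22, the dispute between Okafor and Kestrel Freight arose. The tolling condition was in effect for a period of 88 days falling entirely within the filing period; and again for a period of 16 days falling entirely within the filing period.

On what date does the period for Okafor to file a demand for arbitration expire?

November 3, 1998

3 years after 1995-07-22 is July 22, 1998.
Tolling adds 88 days: July 22, 1998 + 88 days = October 18, 1998.
Tolling adds 16 days: October 18, 1998 + 16 days = November 3, 1998.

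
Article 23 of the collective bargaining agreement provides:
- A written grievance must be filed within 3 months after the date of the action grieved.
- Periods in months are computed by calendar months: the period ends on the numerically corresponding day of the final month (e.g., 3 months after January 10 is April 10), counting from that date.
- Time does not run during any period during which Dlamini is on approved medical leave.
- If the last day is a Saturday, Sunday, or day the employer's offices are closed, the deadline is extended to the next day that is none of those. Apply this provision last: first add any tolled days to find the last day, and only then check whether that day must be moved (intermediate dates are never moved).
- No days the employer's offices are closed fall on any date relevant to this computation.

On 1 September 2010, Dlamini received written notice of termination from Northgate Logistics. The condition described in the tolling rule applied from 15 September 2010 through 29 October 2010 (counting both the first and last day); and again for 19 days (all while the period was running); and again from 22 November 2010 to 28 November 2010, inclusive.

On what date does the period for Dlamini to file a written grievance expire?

February 10, 2011

3 months after 1 September 2010 is December 1, 2010.
From September 15, 2010 through October 29, 2010 inclusive is 45 days; tolling adds 45 days: December 1, 2010 + 45 days = January 15, 2011.
Tolling adds 19 days: January 15, 2011 + 19 days = February 3, 2011.
From November 22, 2010 through November 28, 2010 inclusive is 7 days; tolling adds 7 days: February 3, 2011 + 7 days = February 10, 2011.
February 10, 2011 is a Thursday and not a day the employer's offices are closed, so no extension applies.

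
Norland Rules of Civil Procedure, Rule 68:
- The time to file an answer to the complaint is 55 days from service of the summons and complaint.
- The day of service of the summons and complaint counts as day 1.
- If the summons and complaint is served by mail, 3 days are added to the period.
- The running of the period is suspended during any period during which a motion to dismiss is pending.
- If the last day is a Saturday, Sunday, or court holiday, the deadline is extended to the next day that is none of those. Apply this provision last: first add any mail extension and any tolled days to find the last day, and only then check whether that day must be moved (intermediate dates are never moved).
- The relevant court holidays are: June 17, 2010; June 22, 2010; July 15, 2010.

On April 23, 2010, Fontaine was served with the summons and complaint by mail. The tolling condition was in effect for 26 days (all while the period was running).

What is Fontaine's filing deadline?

Counting April 23, 2010 as day 1, day 55 is June 16, 2010.
Service was by mail, adding 3 days: June 16, 2010 + 3 days = June 19, 2010.
Tolling adds 26 days: June 19, 2010 + 26 days = July 15, 2010.
July 15, 2010 is a listed holiday. The next qualifying day is July 16, 2010.

July 16, 2010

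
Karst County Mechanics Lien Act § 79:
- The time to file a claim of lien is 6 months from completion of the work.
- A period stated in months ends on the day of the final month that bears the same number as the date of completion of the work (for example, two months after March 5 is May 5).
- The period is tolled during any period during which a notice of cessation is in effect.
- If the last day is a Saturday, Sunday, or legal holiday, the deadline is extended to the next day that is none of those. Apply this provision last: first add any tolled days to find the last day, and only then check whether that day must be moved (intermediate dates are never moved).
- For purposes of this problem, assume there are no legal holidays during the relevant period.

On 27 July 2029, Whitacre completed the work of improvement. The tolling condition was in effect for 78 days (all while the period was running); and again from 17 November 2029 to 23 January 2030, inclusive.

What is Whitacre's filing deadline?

6 months after 27 July 2029 is January 27, 2030.
Tolling adds 78 days: January 27, 2030 + 78 days = April 15, 2030.
From November 17, 2029 through January 23, 2030 inclusive is 68 days; tolling adds 68 days: April 15, 2030 + 68 days = June 22, 2030.
June 22, 2030 is Saturday; June 23, 2030 is Sunday. The next qualifying day is June 24, 2030.

June 24, 2030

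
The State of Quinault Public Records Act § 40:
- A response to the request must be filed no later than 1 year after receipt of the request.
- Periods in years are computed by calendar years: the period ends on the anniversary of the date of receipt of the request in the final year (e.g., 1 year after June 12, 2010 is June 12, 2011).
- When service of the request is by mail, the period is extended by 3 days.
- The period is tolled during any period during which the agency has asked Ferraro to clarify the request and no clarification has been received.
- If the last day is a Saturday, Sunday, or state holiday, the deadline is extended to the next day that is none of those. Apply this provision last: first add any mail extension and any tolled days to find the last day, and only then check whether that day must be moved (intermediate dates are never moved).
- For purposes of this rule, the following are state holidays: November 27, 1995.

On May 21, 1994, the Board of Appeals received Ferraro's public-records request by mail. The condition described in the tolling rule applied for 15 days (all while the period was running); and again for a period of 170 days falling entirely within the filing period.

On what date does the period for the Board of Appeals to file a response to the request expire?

November 28, 1995

1 year after May 21, 1994 is May 21, 1995.
Service was by mail, adding 3 days: May 21, 1995 + 3 days = May 24, 1995.
Tolling adds 15 days: May 24, 1995 + 15 days = June 8, 1995.
Tolling adds 170 days: June 8, 1995 + 170 days = November 25, 1995.
November 25, 1995 is Saturday; November 26, 1995 is Sunday; November 27, 1995 is a listed holiday. The next qualifying day is November 28, 1995.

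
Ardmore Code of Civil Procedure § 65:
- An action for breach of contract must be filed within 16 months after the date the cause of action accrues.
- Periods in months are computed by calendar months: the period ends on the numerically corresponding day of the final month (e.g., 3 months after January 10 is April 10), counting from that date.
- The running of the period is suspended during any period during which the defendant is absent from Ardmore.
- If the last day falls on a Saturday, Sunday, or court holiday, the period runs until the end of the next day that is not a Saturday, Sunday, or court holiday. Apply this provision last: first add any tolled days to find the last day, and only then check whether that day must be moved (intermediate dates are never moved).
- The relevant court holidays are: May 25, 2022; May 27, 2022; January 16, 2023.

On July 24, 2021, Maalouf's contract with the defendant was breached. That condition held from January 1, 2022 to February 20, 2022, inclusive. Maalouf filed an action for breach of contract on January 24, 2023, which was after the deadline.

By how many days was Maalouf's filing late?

16 months after July 24, 2021 is November 24, 2022.
From January 1, 2022 through February 20, 2022 inclusive is 51 days; tolling adds 51 days: November 24, 2022 + 51 days = January 14, 2023.
January 14, 2023 is Saturday; January 15, 2023 is Sunday; January 16, 2023 is a listed holiday. The next qualifying day is January 17, 2023.
The deadline is January 17, 2023; from January 17, 2023 to January 24, 2023 is 7 days.

7 days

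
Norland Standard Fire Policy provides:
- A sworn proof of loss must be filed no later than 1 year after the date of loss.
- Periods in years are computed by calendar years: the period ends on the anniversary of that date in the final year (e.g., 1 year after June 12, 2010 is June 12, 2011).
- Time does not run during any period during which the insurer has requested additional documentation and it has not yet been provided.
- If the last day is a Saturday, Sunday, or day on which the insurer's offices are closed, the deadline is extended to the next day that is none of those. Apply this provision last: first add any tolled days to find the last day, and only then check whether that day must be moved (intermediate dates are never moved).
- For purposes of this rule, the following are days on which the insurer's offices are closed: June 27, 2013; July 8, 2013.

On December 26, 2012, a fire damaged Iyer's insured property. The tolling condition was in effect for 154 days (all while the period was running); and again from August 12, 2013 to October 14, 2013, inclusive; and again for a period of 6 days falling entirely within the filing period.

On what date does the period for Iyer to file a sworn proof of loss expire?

1 year after December 26, 2012 is December 26, 2013.
Tolling adds 154 days: December 26, 2013 + 154 days = May 29, 2014.
From August 12, 2013 through October 14, 2013 inclusive is 64 days; tolling adds 64 days: May 29, 2014 + 64 days = August 1, 2014.
Tolling adds 6 days: August 1, 2014 + 6 days = August 7, 2014.
August 7, 2014 is a Thursday and not a day on which the insurer's offices are closed, so no extension applies.

August 7, 2014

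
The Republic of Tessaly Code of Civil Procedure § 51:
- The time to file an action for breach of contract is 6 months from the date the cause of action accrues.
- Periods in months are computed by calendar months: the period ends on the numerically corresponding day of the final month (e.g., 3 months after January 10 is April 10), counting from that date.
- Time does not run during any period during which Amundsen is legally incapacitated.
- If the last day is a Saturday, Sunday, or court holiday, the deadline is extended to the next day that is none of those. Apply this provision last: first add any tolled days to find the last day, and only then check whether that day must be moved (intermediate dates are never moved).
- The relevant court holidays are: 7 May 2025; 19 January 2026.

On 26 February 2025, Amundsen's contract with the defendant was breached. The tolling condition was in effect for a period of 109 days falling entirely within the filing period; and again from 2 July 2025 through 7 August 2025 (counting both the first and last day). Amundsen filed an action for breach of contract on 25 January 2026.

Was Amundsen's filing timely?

No

6 months after 26 February 2025 is August 26, 2025.
Tolling adds 109 days: August 26, 2025 + 109 days = December 13, 2025.
From July 2, 2025 through August 7, 2025 inclusive is 37 days; tolling adds 37 days: December 13, 2025 + 37 days = January 19, 2026.
January 19, 2026 is a listed holiday. The next qualifying day is January 20, 2026.
The deadline is January 20, 2026; the filing on January 25, 2026 is after that date.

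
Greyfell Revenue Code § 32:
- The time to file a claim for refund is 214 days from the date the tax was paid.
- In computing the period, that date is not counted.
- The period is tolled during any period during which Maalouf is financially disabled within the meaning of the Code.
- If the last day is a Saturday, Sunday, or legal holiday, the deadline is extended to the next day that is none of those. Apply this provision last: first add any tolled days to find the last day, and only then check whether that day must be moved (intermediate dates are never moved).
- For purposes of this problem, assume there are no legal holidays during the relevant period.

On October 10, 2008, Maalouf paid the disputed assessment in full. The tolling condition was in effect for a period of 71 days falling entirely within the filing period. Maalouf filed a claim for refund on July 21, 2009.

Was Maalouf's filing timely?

214 days after October 10, 2008 is May 12, 2009.
Tolling adds 71 days: May 12, 2009 + 71 days = July 22, 2009.
July 22, 2009 is a Wednesday and not a legal holiday, so no extension applies.
The deadline is July 22, 2009; the filing on July 21, 2009 is on or before that date.

Yes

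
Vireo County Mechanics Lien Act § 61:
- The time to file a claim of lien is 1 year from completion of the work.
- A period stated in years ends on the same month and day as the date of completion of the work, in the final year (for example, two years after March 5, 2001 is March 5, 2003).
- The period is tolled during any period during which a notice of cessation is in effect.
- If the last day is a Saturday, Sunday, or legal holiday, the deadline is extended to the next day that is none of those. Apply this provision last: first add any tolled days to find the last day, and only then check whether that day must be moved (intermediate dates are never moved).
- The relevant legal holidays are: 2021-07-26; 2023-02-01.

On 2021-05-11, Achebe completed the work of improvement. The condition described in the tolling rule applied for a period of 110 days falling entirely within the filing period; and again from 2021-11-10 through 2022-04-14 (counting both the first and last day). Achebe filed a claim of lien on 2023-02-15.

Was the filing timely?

1 year after 2021-05-11 is May 11, 2022.
Tolling adds 110 days: May 11, 2022 + 110 days = August 29, 2022.
From November 10, 2021 through April 14, 2022 inclusive is 156 days; tolling adds 156 days: August 29, 2022 + 156 days = February 1, 2023.
February 1, 2023 is a listed holiday. The next qualifying day is February 2, 2023.
The deadline is February 2, 2023; the filing on February 15, 2023 is after that date.

No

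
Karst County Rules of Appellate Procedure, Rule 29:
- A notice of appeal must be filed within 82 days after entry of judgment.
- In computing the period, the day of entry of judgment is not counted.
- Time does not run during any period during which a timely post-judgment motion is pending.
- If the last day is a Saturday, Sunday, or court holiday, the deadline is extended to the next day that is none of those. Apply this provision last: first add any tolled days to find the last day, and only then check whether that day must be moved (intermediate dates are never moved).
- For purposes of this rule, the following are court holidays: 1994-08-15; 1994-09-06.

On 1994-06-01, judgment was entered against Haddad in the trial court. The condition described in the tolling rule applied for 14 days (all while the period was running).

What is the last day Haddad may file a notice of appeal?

82 days after 1994-06-01 is August 22, 1994.
Tolling adds 14 days: August 22, 1994 + 14 days = September 5, 1994.
September 5, 1994 is a Monday and not a court holiday, so no extension applies.

September 5, 1994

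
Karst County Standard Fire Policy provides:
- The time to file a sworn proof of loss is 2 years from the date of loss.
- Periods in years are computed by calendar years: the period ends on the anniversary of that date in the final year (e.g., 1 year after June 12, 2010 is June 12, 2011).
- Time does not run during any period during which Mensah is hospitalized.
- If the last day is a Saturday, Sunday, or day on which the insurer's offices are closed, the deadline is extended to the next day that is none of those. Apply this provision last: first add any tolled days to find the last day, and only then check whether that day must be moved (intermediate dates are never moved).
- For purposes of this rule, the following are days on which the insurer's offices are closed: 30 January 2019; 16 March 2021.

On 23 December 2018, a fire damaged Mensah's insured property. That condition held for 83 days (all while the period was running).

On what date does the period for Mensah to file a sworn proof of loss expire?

March 17, 2021

2 years after 23 December 2018 is December 23, 2020.
Tolling adds 83 days: December 23, 2020 + 83 days = March 16, 2021.
March 16, 2021 is a listed holiday. The next qualifying day is March 17, 2021.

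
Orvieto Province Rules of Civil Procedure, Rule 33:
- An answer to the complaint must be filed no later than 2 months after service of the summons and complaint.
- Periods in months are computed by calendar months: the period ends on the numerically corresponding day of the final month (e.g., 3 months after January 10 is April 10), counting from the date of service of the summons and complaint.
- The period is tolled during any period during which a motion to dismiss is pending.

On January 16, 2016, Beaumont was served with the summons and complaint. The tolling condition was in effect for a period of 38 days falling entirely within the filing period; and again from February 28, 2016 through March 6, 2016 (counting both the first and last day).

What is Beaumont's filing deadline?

2 months after January 16, 2016 is March 16, 2016.
Tolling adds 38 days: March 16, 2016 + 38 days = April 23, 2016.
From February 28, 2016 through March 6, 2016 inclusive is 8 days; tolling adds 8 days: April 23, 2016 + 8 days = May 1, 2016.

May 1, 2016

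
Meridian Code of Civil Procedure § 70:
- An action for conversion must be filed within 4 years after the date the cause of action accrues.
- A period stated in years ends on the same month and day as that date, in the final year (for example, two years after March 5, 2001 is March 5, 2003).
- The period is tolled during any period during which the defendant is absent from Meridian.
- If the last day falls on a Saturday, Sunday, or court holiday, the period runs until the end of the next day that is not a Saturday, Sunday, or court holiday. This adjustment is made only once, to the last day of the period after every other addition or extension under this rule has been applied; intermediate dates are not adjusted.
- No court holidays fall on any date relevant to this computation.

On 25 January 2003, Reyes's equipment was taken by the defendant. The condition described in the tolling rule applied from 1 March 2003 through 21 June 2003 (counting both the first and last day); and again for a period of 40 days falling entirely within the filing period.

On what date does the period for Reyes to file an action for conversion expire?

June 27, 2007

4 years after 25 January 2003 is January 25, 2007.
From March 1, 2003 through June 21, 2003 inclusive is 113 days; tolling adds 113 days: January 25, 2007 + 113 days = May 18, 2007.
Tolling adds 40 days: May 18, 2007 + 40 days = June 27, 2007.
June 27, 2007 is a Wednesday and not a court holiday, so no extension applies.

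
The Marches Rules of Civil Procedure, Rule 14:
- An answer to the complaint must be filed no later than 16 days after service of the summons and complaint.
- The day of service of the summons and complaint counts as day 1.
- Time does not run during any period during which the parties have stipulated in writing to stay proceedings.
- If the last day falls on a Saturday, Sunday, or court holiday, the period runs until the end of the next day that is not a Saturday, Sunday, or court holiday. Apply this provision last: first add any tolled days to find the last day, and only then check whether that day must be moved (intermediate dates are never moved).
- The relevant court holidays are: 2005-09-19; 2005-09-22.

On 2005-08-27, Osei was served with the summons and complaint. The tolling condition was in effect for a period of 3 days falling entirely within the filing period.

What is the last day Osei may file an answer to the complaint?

September 14, 2005

Counting 2005-08-27 as day 1, day 16 is September 11, 2005.
Tolling adds 3 days: September 11, 2005 + 3 days = September 14, 2005.
September 14, 2005 is a Wednesday and not a court holiday, so no extension applies.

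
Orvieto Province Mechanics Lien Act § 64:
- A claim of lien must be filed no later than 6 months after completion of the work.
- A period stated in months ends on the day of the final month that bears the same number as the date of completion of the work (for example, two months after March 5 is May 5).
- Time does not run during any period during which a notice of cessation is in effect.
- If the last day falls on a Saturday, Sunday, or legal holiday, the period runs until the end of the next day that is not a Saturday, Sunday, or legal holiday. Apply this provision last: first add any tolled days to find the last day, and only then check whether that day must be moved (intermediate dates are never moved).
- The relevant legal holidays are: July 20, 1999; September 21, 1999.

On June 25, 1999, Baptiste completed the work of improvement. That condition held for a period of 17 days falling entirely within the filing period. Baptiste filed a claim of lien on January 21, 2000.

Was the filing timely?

6 months after June 25, 1999 is December 25, 1999.
Tolling adds 17 days: December 25, 1999 + 17 days = January 11, 2000.
January 11, 2000 is a Tuesday and not a legal holiday, so no extension applies.
The deadline is January 11, 2000; the filing on January 21, 2000 is after that date.

No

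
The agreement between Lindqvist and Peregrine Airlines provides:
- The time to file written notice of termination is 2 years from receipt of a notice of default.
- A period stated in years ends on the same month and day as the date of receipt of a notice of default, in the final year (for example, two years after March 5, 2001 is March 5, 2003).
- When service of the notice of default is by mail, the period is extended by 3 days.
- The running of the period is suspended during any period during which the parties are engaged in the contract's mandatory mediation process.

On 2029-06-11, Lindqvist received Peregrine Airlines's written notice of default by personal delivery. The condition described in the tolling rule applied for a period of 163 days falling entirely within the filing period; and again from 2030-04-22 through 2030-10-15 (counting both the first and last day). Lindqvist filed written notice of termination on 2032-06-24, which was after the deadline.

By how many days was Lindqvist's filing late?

2 years after 2029-06-11 is June 11, 2031.
Service was not by mail, so no mail extension applies.
Tolling adds 163 days: June 11, 2031 + 163 days = November 21, 2031.
From April 22, 2030 through October 15, 2030 inclusive is 177 days; tolling adds 177 days: November 21, 2031 + 177 days = May 16, 2032.
The deadline is May 16, 2032; from May 16, 2032 to June 24, 2032 is 39 days.

39 days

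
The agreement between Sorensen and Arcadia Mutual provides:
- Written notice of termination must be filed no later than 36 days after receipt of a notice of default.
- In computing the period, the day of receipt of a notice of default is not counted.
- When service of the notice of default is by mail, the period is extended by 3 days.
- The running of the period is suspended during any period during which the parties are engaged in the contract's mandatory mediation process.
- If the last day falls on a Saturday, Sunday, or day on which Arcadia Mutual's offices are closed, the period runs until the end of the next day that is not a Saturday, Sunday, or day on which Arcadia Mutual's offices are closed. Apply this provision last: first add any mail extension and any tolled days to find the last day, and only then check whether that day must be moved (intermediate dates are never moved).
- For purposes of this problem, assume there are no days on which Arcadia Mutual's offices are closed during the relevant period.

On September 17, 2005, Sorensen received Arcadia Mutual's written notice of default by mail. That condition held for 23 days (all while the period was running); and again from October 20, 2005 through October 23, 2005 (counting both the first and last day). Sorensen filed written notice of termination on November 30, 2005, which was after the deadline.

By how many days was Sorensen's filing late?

36 days after September 17, 2005 is October 23, 2005.
Service was by mail, adding 3 days: October 23, 2005 + 3 days = October 26, 2005.
Tolling adds 23 days: October 26, 2005 + 23 days = November 18, 2005.
From October 20, 2005 through October 23, 2005 inclusive is 4 days; tolling adds 4 days: November 18, 2005 + 4 days = November 22, 2005.
November 22, 2005 is a Tuesday and not a day on which Arcadia Mutual's offices are closed, so no extension applies.
The deadline is November 22, 2005; from November 22, 2005 to November 30, 2005 is 8 days.

8 days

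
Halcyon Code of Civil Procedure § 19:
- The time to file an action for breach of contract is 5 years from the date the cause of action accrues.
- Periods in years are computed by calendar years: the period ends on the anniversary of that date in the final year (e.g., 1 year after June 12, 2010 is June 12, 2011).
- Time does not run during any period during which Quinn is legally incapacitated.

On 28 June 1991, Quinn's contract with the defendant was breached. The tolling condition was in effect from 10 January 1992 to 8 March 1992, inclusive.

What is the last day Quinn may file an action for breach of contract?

5 years after 28 June 1991 is June 28, 1996.
From January 10, 1992 through March 8, 1992 inclusive is 59 days; tolling adds 59 days: June 28, 1996 + 59 days = August 26, 1996.

August 26, 1996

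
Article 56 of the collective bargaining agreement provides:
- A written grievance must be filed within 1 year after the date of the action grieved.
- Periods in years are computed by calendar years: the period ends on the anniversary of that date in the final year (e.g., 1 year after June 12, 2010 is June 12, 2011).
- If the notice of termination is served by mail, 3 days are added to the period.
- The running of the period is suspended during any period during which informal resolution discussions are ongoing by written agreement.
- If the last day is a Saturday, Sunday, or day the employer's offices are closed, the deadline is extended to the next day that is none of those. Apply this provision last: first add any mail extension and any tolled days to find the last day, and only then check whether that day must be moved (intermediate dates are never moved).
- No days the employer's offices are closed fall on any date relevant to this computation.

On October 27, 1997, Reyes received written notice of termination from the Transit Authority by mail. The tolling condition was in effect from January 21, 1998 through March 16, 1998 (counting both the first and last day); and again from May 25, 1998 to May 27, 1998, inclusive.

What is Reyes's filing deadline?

1 year after October 27, 1997 is October 27, 1998.
Service was by mail, adding 3 days: October 27, 1998 + 3 days = October 30, 1998.
From January 21, 1998 through March 16, 1998 inclusive is 55 days; tolling adds 55 days: October 30, 1998 + 55 days = December 24, 1998.
From May 25, 1998 through May 27, 1998 inclusive is 3 days; tolling adds 3 days: December 24, 1998 + 3 days = December 27, 1998.
December 27, 1998 is Sunday. The next qualifying day is December 28, 1998.

December 28, 1998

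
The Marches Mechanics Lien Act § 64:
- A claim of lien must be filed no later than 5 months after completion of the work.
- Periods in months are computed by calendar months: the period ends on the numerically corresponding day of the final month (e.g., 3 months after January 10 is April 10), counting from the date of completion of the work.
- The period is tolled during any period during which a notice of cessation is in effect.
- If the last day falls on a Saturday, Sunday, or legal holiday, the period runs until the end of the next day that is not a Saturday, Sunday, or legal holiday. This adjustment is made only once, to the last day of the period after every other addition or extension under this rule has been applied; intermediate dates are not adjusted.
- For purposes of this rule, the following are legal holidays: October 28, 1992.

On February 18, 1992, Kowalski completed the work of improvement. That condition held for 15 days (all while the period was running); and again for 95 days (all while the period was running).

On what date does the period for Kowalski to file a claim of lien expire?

5 months after February 18, 1992 is July 18, 1992.
Tolling adds 15 days: July 18, 1992 + 15 days = August 2, 1992.
Tolling adds 95 days: August 2, 1992 + 95 days = November 5, 1992.
November 5, 1992 is a Thursday and not a legal holiday, so no extension applies.

November 5, 1992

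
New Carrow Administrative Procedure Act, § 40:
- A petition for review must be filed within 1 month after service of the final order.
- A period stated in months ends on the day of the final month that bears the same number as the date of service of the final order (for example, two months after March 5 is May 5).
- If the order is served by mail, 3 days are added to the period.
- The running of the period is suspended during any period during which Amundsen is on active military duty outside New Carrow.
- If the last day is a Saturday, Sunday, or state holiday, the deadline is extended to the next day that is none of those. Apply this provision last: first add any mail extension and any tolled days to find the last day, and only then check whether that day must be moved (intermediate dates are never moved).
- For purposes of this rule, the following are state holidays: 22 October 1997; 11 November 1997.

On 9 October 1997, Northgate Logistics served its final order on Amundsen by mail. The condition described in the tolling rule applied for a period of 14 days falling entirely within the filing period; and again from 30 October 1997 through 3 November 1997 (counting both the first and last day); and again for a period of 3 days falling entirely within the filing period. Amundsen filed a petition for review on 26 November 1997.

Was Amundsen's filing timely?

1 month after 9 October 1997 is November 9, 1997.
Service was by mail, adding 3 days: November 9, 1997 + 3 days = November 12, 1997.
Tolling adds 14 days: November 12, 1997 + 14 days = November 26, 1997.
From October 30, 1997 through November 3, 1997 inclusive is 5 days; tolling adds 5 days: November 26, 1997 + 5 days = December 1, 1997.
Tolling adds 3 days: December 1, 1997 + 3 days = December 4, 1997.
December 4, 1997 is a Thursday and not a state holiday, so no extension applies.
The deadline is December 4, 1997; the filing on November 26, 1997 is on or before that date.

Yes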